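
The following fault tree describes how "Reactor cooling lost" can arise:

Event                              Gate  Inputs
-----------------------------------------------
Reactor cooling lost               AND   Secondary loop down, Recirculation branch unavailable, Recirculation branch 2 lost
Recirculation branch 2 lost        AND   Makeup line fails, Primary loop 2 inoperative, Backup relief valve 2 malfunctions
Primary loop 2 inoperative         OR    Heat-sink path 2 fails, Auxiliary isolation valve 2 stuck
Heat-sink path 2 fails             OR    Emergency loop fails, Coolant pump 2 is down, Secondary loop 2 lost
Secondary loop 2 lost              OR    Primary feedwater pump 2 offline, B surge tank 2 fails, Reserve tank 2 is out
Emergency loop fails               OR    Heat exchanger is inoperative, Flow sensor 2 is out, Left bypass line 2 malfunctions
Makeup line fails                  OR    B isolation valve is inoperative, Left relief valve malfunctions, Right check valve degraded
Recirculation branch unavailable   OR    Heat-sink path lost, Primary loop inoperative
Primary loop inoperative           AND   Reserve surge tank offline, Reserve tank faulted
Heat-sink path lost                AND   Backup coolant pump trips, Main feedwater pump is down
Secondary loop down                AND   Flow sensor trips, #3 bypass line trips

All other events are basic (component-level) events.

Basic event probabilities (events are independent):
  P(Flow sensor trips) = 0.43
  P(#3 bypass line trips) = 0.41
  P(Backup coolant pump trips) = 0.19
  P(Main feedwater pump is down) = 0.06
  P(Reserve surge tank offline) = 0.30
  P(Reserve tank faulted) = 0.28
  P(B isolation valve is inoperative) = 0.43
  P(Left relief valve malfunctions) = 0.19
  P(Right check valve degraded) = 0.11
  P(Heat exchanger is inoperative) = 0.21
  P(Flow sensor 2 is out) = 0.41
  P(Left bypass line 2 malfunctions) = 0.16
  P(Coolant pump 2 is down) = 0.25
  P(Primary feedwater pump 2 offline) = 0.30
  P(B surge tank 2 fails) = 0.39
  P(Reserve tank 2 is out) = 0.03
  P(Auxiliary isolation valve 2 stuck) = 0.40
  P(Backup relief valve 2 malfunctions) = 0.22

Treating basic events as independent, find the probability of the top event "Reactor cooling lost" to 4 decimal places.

0.0020

P(Secondary loop down) [AND] = 0.43 × 0.41 = 0.176300
P(Heat-sink path lost) [AND] = 0.19 × 0.06 = 0.011400
P(Primary loop inoperative) [AND] = 0.30 × 0.28 = 0.084000
P(Recirculation branch unavailable) [OR] = 1 − (1−0.011400) × (1−0.084000) = 0.094442
P(Makeup line fails) [OR] = 1 − (1−0.43) × (1−0.19) × (1−0.11) = 0.589087
P(Emergency loop fails) [OR] = 1 − (1−0.21) × (1−0.41) × (1−0.16) = 0.608476
P(Secondary loop 2 lost) [OR] = 1 − (1−0.30) × (1−0.39) × (1−0.03) = 0.585810
P(Heat-sink path 2 fails) [OR] = 1 − (1−0.608476) × (1−0.25) × (1−0.585810) = 0.878376
P(Primary loop 2 inoperative) [OR] = 1 − (1−0.878376) × (1−0.40) = 0.927026
P(Recirculation branch 2 lost) [AND] = 0.589087 × 0.927026 × 0.22 = 0.120142
P(Reactor cooling lost) [AND] = 0.176300 × 0.094442 × 0.120142 = 0.002000
Rounded to 4 decimal places: P(Reactor cooling lost) ≈ 0.0020.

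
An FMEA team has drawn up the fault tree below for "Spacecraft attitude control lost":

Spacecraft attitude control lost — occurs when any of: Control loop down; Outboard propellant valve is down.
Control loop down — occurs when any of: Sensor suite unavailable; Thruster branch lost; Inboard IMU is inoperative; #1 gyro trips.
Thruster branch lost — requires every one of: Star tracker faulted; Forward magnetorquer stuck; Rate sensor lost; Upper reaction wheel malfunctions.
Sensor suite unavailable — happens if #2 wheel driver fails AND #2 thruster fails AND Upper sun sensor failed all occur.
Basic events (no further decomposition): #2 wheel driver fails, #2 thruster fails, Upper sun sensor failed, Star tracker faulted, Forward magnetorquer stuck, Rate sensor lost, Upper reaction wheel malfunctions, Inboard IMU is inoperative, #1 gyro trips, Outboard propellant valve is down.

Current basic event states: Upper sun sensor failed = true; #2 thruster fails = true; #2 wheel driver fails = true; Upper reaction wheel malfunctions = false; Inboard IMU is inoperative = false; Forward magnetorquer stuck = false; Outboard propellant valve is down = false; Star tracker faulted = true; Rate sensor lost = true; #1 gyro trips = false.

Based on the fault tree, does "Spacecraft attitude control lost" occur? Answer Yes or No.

Sensor suite unavailable [AND]: #2 wheel driver fails=occurs, #2 thruster fails=occurs, Upper sun sensor failed=occurs → all inputs occur → occurs.
Thruster branch lost [AND]: Star tracker faulted=occurs, Forward magnetorquer stuck=not, Rate sensor lost=occurs, Upper reaction wheel malfunctions=not → not all inputs occur → does not occur.
Control loop down [OR]: Sensor suite unavailable=occurs, Thruster branch lost=not, Inboard IMU is inoperative=not, #1 gyro trips=not → at least one input occurs → occurs.
Spacecraft attitude control lost [OR]: Control loop down=occurs, Outboard propellant valve is down=not → at least one input occurs → occurs.

Yes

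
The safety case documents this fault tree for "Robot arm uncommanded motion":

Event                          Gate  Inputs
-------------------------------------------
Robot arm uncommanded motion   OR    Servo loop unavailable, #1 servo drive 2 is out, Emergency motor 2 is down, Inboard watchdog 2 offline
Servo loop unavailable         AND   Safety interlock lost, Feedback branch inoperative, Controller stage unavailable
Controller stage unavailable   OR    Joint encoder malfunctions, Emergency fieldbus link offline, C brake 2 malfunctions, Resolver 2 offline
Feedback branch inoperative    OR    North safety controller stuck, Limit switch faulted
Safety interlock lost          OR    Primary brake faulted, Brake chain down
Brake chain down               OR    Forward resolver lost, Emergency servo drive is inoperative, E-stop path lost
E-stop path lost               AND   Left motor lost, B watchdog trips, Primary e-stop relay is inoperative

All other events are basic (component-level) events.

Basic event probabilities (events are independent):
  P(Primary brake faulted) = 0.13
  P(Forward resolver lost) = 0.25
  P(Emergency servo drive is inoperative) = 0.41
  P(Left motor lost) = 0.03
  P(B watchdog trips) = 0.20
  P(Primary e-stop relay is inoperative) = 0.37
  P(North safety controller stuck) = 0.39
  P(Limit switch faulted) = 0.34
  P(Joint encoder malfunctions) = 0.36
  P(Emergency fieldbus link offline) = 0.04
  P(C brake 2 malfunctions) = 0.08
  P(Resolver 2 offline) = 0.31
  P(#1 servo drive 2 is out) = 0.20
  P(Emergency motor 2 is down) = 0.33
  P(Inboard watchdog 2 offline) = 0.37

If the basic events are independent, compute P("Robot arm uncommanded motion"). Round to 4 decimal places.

P(E-stop path lost) [AND] = 0.03 × 0.20 × 0.37 = 0.002220
P(Brake chain down) [OR] = 1 − (1−0.25) × (1−0.41) × (1−0.002220) = 0.558482
P(Safety interlock lost) [OR] = 1 − (1−0.13) × (1−0.558482) = 0.615879
P(Feedback branch inoperative) [OR] = 1 − (1−0.39) × (1−0.34) = 0.597400
P(Controller stage unavailable) [OR] = 1 − (1−0.36) × (1−0.04) × (1−0.08) × (1−0.31) = 0.609979
P(Servo loop unavailable) [AND] = 0.615879 × 0.597400 × 0.609979 = 0.224427
P(Robot arm uncommanded motion) [OR] = 1 − (1−0.224427) × (1−0.20) × (1−0.33) × (1−0.37) = 0.738105
Rounded to 4 decimal places: P(Robot arm uncommanded motion) ≈ 0.7381.

0.7381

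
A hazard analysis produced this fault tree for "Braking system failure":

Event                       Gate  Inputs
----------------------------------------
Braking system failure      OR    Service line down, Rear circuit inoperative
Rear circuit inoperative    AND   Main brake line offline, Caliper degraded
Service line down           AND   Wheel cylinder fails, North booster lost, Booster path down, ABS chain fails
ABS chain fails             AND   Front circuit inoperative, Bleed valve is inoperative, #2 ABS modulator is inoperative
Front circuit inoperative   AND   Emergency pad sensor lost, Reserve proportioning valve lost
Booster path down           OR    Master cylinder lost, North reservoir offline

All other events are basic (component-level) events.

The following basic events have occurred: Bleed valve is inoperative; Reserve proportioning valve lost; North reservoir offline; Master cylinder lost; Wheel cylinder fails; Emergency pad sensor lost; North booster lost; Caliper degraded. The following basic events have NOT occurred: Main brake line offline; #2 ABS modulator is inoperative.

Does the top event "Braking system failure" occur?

No

Booster path down [OR]: Master cylinder lost=occurs, North reservoir offline=occurs → at least one input occurs → occurs.
Front circuit inoperative [AND]: Emergency pad sensor lost=occurs, Reserve proportioning valve lost=occurs → all inputs occur → occurs.
ABS chain fails [AND]: Front circuit inoperative=occurs, Bleed valve is inoperative=occurs, #2 ABS modulator is inoperative=not → not all inputs occur → does not occur.
Service line down [AND]: Wheel cylinder fails=occurs, North booster lost=occurs, Booster path down=occurs, ABS chain fails=not → not all inputs occur → does not occur.
Rear circuit inoperative [AND]: Main brake line offline=not, Caliper degraded=occurs → not all inputs occur → does not occur.
Braking system failure [OR]: Service line down=not, Rear circuit inoperative=not → no input occurs → does not occur.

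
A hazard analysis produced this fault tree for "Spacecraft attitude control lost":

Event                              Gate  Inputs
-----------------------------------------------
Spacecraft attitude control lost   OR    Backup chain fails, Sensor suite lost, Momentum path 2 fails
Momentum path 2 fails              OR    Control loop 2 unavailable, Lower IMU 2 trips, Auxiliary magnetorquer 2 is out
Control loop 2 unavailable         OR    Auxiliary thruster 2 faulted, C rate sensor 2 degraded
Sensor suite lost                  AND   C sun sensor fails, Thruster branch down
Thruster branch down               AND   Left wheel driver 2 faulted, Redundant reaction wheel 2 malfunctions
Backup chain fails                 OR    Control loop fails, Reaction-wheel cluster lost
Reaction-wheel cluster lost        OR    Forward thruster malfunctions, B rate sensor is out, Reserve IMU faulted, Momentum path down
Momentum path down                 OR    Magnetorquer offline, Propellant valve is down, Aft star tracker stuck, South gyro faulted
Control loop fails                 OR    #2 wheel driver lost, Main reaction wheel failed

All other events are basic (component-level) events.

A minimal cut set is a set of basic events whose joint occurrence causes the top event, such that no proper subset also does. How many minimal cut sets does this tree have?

Control loop fails [OR]: union of children's cut sets → 2 cut set(s).
Momentum path down [OR]: union of children's cut sets → 4 cut set(s).
Reaction-wheel cluster lost [OR]: union of children's cut sets → 7 cut set(s).
Backup chain fails [OR]: union of children's cut sets → 9 cut set(s).
Thruster branch down [AND]: one cut set from each child combined → 1 × 1 = 1 cut set(s).
Sensor suite lost [AND]: one cut set from each child combined → 1 × 1 = 1 cut set(s).
Control loop 2 unavailable [OR]: union of children's cut sets → 2 cut set(s).
Momentum path 2 fails [OR]: union of children's cut sets → 4 cut set(s).
Spacecraft attitude control lost [OR]: union of children's cut sets → 14 cut set(s).

14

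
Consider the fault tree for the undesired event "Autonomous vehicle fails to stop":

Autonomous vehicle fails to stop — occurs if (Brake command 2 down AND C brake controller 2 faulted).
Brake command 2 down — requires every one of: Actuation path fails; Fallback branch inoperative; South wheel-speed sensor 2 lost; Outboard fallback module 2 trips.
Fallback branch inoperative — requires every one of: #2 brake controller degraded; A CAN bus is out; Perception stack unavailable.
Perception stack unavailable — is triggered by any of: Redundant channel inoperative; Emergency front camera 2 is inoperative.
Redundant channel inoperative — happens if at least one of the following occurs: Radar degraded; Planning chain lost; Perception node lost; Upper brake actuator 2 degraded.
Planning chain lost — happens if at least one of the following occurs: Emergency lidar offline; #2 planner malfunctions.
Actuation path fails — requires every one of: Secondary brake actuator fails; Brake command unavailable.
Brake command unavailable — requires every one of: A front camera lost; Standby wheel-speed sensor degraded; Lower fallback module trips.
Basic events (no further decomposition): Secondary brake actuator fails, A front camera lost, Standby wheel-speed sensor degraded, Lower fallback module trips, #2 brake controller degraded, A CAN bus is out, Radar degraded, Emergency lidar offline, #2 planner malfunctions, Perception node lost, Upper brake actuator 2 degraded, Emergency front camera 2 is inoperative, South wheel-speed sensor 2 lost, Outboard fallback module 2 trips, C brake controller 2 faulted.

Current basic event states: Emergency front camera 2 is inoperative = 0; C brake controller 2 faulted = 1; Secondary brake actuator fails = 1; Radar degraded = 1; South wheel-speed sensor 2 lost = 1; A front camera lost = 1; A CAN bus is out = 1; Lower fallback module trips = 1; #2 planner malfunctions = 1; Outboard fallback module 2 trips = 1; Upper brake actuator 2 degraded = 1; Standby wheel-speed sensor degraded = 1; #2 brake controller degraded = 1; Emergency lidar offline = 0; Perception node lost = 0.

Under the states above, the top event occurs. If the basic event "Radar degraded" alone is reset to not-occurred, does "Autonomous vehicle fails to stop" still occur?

Yes

Counterfactual: set "Radar degraded" to not occurred.
Brake command unavailable [AND]: A front camera lost=occurs, Standby wheel-speed sensor degraded=occurs, Lower fallback module trips=occurs → all inputs occur → occurs.
Actuation path fails [AND]: Secondary brake actuator fails=occurs, Brake command unavailable=occurs → all inputs occur → occurs.
Planning chain lost [OR]: Emergency lidar offline=not, #2 planner malfunctions=occurs → at least one input occurs → occurs.
Redundant channel inoperative [OR]: Radar degraded=not, Planning chain lost=occurs, Perception node lost=not, Upper brake actuator 2 degraded=occurs → at least one input occurs → occurs.
Perception stack unavailable [OR]: Redundant channel inoperative=occurs, Emergency front camera 2 is inoperative=not → at least one input occurs → occurs.
Fallback branch inoperative [AND]: #2 brake controller degraded=occurs, A CAN bus is out=occurs, Perception stack unavailable=occurs → all inputs occur → occurs.
Brake command 2 down [AND]: Actuation path fails=occurs, Fallback branch inoperative=occurs, South wheel-speed sensor 2 lost=occurs, Outboard fallback module 2 trips=occurs → all inputs occur → occurs.
Autonomous vehicle fails to stop [AND]: Brake command 2 down=occurs, C brake controller 2 faulted=occurs → all inputs occur → occurs.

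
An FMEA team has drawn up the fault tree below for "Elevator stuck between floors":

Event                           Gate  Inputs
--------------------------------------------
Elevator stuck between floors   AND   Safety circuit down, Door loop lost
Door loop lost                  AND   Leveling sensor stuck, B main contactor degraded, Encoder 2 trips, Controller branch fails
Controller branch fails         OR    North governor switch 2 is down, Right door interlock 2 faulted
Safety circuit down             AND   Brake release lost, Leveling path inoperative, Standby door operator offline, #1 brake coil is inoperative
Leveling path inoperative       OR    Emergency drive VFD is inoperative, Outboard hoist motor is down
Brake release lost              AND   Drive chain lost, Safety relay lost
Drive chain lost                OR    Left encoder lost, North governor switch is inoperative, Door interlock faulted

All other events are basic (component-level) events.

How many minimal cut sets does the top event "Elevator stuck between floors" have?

Drive chain lost [OR]: union of children's cut sets → 3 cut set(s).
Brake release lost [AND]: one cut set from each child combined → 3 × 1 = 3 cut set(s).
Leveling path inoperative [OR]: union of children's cut sets → 2 cut set(s).
Safety circuit down [AND]: one cut set from each child combined → 3 × 2 × 1 × 1 = 6 cut set(s).
Controller branch fails [OR]: union of children's cut sets → 2 cut set(s).
Door loop lost [AND]: one cut set from each child combined → 1 × 1 × 1 × 2 = 2 cut set(s).
Elevator stuck between floors [AND]: one cut set from each child combined → 6 × 2 = 12 cut set(s).

12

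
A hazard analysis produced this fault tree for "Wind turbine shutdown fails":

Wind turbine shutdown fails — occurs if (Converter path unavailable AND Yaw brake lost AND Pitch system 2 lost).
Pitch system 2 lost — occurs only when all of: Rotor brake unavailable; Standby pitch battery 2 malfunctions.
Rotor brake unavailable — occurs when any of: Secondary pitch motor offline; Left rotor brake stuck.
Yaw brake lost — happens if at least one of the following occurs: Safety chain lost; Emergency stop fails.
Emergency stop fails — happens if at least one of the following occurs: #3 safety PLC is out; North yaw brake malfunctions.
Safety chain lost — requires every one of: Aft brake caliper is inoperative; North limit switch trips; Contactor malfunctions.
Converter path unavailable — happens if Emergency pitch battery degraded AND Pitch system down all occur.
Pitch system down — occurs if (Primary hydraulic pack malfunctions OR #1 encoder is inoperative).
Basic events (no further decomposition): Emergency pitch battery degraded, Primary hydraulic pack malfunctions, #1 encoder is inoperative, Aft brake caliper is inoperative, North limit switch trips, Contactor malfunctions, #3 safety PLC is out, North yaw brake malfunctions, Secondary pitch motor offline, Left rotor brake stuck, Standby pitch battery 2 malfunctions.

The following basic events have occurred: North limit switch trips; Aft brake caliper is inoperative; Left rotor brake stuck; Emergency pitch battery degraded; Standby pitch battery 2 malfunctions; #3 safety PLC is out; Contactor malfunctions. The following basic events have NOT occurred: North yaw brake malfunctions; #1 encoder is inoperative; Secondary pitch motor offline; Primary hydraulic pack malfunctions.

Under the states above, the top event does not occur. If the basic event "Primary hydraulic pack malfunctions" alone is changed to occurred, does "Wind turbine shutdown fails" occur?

Yes

Counterfactual: set "Primary hydraulic pack malfunctions" to occurred.
Pitch system down [OR]: Primary hydraulic pack malfunctions=occurs, #1 encoder is inoperative=not → at least one input occurs → occurs.
Converter path unavailable [AND]: Emergency pitch battery degraded=occurs, Pitch system down=occurs → all inputs occur → occurs.
Safety chain lost [AND]: Aft brake caliper is inoperative=occurs, North limit switch trips=occurs, Contactor malfunctions=occurs → all inputs occur → occurs.
Emergency stop fails [OR]: #3 safety PLC is out=occurs, North yaw brake malfunctions=not → at least one input occurs → occurs.
Yaw brake lost [OR]: Safety chain lost=occurs, Emergency stop fails=occurs → at least one input occurs → occurs.
Rotor brake unavailable [OR]: Secondary pitch motor offline=not, Left rotor brake stuck=occurs → at least one input occurs → occurs.
Pitch system 2 lost [AND]: Rotor brake unavailable=occurs, Standby pitch battery 2 malfunctions=occurs → all inputs occur → occurs.
Wind turbine shutdown fails [AND]: Converter path unavailable=occurs, Yaw brake lost=occurs, Pitch system 2 lost=occurs → all inputs occur → occurs.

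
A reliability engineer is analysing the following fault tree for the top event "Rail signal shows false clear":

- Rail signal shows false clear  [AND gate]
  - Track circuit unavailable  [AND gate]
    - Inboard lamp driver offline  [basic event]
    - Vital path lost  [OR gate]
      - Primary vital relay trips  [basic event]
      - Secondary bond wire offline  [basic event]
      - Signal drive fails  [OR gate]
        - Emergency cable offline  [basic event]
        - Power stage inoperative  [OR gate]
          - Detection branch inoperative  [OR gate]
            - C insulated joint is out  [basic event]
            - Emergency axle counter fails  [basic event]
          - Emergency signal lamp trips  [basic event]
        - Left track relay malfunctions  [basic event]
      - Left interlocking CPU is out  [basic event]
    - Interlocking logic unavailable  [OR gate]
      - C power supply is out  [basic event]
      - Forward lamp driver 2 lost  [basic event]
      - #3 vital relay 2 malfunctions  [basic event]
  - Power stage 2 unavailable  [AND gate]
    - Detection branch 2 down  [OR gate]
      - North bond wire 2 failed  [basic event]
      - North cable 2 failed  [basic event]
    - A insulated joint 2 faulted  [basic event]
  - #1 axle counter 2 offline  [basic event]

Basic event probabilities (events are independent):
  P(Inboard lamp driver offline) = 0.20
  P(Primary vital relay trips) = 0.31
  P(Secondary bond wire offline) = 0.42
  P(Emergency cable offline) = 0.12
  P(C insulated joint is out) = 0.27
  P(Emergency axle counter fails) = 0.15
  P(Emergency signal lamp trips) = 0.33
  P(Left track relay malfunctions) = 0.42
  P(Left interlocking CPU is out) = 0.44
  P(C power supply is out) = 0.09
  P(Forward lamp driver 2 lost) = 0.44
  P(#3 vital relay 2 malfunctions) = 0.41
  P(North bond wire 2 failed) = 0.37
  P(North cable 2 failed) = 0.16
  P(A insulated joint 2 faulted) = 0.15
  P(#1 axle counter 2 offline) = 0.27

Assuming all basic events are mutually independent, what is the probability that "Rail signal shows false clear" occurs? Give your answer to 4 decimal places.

P(Detection branch inoperative) [OR] = 1 − (1−0.27) × (1−0.15) = 0.379500
P(Power stage inoperative) [OR] = 1 − (1−0.379500) × (1−0.33) = 0.584265
P(Signal drive fails) [OR] = 1 − (1−0.12) × (1−0.584265) × (1−0.42) = 0.787809
P(Vital path lost) [OR] = 1 − (1−0.31) × (1−0.42) × (1−0.787809) × (1−0.44) = 0.952445
P(Interlocking logic unavailable) [OR] = 1 − (1−0.09) × (1−0.44) × (1−0.41) = 0.699336
P(Track circuit unavailable) [AND] = 0.20 × 0.952445 × 0.699336 = 0.133216
P(Detection branch 2 down) [OR] = 1 − (1−0.37) × (1−0.16) = 0.470800
P(Power stage 2 unavailable) [AND] = 0.470800 × 0.15 = 0.070620
P(Rail signal shows false clear) [AND] = 0.133216 × 0.070620 × 0.27 = 0.002540
Rounded to 4 decimal places: P(Rail signal shows false clear) ≈ 0.0025.

0.0025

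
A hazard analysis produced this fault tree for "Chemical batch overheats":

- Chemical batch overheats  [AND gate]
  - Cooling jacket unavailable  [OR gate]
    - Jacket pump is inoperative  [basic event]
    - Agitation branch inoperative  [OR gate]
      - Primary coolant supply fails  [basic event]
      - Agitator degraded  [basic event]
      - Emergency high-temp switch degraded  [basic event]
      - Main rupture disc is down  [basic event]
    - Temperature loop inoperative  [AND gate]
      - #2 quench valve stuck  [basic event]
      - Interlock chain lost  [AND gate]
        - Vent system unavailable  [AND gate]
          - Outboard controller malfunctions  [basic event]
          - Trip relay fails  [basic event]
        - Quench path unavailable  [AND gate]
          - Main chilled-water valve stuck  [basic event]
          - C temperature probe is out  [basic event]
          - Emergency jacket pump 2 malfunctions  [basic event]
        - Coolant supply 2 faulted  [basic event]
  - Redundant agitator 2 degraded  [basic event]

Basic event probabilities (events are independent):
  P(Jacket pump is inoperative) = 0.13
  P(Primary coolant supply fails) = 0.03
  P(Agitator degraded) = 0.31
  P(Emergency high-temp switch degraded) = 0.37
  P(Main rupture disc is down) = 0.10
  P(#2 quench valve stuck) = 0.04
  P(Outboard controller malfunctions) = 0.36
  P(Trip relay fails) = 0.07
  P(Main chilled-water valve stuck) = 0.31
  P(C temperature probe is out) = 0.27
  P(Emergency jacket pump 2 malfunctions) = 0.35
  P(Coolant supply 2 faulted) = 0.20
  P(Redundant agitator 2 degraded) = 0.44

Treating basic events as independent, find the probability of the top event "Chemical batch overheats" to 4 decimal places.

0.2947

P(Agitation branch inoperative) [OR] = 1 − (1−0.03) × (1−0.31) × (1−0.37) × (1−0.10) = 0.620507
P(Vent system unavailable) [AND] = 0.36 × 0.07 = 0.025200
P(Quench path unavailable) [AND] = 0.31 × 0.27 × 0.35 = 0.029295
P(Interlock chain lost) [AND] = 0.025200 × 0.029295 × 0.20 = 0.000148
P(Temperature loop inoperative) [AND] = 0.04 × 0.000148 = 0.000006
P(Cooling jacket unavailable) [OR] = 1 − (1−0.13) × (1−0.620507) × (1−0.000006) = 0.669843
P(Chemical batch overheats) [AND] = 0.669843 × 0.44 = 0.294731
Rounded to 4 decimal places: P(Chemical batch overheats) ≈ 0.2947.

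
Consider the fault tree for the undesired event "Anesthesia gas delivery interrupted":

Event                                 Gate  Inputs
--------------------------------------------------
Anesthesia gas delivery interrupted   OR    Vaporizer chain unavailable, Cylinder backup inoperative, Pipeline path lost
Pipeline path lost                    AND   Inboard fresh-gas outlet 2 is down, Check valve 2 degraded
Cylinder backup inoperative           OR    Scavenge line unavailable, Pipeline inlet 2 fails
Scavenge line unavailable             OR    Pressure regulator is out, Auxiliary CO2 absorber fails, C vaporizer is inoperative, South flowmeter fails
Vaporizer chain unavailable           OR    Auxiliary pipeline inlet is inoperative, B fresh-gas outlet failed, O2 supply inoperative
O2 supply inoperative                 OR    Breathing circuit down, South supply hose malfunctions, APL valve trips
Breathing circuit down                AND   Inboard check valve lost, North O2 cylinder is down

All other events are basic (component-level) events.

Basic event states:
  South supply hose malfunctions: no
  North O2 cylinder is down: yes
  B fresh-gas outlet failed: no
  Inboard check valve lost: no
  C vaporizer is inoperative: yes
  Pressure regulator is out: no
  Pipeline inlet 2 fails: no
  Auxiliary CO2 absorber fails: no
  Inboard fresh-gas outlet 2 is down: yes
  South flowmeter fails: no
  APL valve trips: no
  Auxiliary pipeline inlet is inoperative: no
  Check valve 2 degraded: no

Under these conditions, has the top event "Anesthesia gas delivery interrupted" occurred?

Yes

Breathing circuit down [AND]: Inboard check valve lost=not, North O2 cylinder is down=occurs → not all inputs occur → does not occur.
O2 supply inoperative [OR]: Breathing circuit down=not, South supply hose malfunctions=not, APL valve trips=not → no input occurs → does not occur.
Vaporizer chain unavailable [OR]: Auxiliary pipeline inlet is inoperative=not, B fresh-gas outlet failed=not, O2 supply inoperative=not → no input occurs → does not occur.
Scavenge line unavailable [OR]: Pressure regulator is out=not, Auxiliary CO2 absorber fails=not, C vaporizer is inoperative=occurs, South flowmeter fails=not → at least one input occurs → occurs.
Cylinder backup inoperative [OR]: Scavenge line unavailable=occurs, Pipeline inlet 2 fails=not → at least one input occurs → occurs.
Pipeline path lost [AND]: Inboard fresh-gas outlet 2 is down=occurs, Check valve 2 degraded=not → not all inputs occur → does not occur.
Anesthesia gas delivery interrupted [OR]: Vaporizer chain unavailable=not, Cylinder backup inoperative=occurs, Pipeline path lost=not → at least one input occurs → occurs.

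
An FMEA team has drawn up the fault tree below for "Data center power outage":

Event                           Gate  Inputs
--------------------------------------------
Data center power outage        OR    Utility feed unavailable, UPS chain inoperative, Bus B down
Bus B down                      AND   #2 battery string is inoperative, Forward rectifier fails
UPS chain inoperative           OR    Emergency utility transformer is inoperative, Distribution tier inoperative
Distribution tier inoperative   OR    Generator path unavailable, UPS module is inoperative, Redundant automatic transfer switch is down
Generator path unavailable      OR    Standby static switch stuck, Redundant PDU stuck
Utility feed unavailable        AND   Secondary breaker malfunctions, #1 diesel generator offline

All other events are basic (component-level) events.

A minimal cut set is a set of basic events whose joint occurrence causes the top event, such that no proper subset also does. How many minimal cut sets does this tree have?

Utility feed unavailable [AND]: one cut set from each child combined → 1 × 1 = 1 cut set(s).
Generator path unavailable [OR]: union of children's cut sets → 2 cut set(s).
Distribution tier inoperative [OR]: union of children's cut sets → 4 cut set(s).
UPS chain inoperative [OR]: union of children's cut sets → 5 cut set(s).
Bus B down [AND]: one cut set from each child combined → 1 × 1 = 1 cut set(s).
Data center power outage [OR]: union of children's cut sets → 7 cut set(s).
Minimal cut sets: {#1 diesel generator offline, Secondary breaker malfunctions}; {Emergency utility transformer is inoperative}; {Standby static switch stuck}; {Redundant PDU stuck}; {UPS module is inoperative}; {Redundant automatic transfer switch is down}; {#2 battery string is inoperative, Forward rectifier fails}.

7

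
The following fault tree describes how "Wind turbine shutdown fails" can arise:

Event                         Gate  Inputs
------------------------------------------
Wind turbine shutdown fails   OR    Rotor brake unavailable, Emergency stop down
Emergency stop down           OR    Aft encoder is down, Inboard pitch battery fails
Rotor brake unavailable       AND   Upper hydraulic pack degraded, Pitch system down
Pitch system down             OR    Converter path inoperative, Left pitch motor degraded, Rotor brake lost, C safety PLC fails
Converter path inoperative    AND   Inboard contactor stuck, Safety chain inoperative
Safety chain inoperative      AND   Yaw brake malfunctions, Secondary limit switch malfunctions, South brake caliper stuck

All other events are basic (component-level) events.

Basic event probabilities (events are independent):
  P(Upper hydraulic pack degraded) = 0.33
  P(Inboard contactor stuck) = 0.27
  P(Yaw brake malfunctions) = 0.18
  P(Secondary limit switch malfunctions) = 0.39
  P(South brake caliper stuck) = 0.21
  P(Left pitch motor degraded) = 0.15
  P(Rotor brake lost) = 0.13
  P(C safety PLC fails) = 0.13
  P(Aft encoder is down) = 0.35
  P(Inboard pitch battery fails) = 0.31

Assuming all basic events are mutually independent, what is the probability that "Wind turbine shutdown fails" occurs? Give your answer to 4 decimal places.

0.6047

P(Safety chain inoperative) [AND] = 0.18 × 0.39 × 0.21 = 0.014742
P(Converter path inoperative) [AND] = 0.27 × 0.014742 = 0.003980
P(Pitch system down) [OR] = 1 − (1−0.003980) × (1−0.15) × (1−0.13) × (1−0.13) = 0.359196
P(Rotor brake unavailable) [AND] = 0.33 × 0.359196 = 0.118535
P(Emergency stop down) [OR] = 1 − (1−0.35) × (1−0.31) = 0.551500
P(Wind turbine shutdown fails) [OR] = 1 − (1−0.118535) × (1−0.551500) = 0.604663
Rounded to 4 decimal places: P(Wind turbine shutdown fails) ≈ 0.6047.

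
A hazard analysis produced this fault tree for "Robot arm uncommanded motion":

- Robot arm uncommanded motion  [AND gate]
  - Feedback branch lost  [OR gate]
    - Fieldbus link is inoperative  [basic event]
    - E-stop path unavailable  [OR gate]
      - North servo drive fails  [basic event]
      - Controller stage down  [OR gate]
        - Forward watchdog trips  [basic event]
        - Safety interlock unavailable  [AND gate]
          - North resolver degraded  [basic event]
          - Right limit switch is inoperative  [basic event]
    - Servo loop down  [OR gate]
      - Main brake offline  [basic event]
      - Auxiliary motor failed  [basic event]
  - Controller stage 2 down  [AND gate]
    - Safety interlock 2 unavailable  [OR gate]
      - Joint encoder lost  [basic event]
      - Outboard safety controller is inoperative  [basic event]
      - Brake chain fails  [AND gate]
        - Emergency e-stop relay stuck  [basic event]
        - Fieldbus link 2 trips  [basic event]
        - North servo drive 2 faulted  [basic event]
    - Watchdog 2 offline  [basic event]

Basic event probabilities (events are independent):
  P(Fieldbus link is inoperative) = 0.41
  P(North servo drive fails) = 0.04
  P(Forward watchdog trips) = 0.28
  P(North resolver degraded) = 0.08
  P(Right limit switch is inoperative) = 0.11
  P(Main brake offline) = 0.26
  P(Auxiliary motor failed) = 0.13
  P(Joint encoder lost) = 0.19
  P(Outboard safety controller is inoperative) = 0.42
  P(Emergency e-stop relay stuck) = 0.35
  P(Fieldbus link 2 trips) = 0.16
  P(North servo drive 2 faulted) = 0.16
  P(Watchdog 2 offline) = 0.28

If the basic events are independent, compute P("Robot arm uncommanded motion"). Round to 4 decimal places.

0.1107

P(Safety interlock unavailable) [AND] = 0.08 × 0.11 = 0.008800
P(Controller stage down) [OR] = 1 − (1−0.28) × (1−0.008800) = 0.286336
P(E-stop path unavailable) [OR] = 1 − (1−0.04) × (1−0.286336) = 0.314883
P(Servo loop down) [OR] = 1 − (1−0.26) × (1−0.13) = 0.356200
P(Feedback branch lost) [OR] = 1 − (1−0.41) × (1−0.314883) × (1−0.356200) = 0.739764
P(Brake chain fails) [AND] = 0.35 × 0.16 × 0.16 = 0.008960
P(Safety interlock 2 unavailable) [OR] = 1 − (1−0.19) × (1−0.42) × (1−0.008960) = 0.534409
P(Controller stage 2 down) [AND] = 0.534409 × 0.28 = 0.149635
P(Robot arm uncommanded motion) [AND] = 0.739764 × 0.149635 = 0.110695
Rounded to 4 decimal places: P(Robot arm uncommanded motion) ≈ 0.1107.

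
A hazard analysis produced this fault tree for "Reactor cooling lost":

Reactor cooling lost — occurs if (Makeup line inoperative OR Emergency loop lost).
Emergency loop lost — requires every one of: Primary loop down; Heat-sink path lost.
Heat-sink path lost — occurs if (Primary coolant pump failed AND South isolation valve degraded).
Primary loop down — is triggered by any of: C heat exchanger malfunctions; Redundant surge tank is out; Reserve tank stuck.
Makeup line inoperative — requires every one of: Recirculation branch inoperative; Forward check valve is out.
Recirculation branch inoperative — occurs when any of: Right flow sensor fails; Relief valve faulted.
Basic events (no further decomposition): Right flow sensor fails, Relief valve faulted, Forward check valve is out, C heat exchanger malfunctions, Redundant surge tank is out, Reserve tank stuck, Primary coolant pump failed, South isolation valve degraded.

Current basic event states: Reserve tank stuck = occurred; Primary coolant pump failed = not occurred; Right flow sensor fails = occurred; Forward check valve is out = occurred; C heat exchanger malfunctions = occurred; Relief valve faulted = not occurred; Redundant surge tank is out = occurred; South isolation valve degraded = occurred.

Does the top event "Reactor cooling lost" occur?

Recirculation branch inoperative [OR]: Right flow sensor fails=occurs, Relief valve faulted=not → at least one input occurs → occurs.
Makeup line inoperative [AND]: Recirculation branch inoperative=occurs, Forward check valve is out=occurs → all inputs occur → occurs.
Primary loop down [OR]: C heat exchanger malfunctions=occurs, Redundant surge tank is out=occurs, Reserve tank stuck=occurs → at least one input occurs → occurs.
Heat-sink path lost [AND]: Primary coolant pump failed=not, South isolation valve degraded=occurs → not all inputs occur → does not occur.
Emergency loop lost [AND]: Primary loop down=occurs, Heat-sink path lost=not → not all inputs occur → does not occur.
Reactor cooling lost [OR]: Makeup line inoperative=occurs, Emergency loop lost=not → at least one input occurs → occurs.

Yes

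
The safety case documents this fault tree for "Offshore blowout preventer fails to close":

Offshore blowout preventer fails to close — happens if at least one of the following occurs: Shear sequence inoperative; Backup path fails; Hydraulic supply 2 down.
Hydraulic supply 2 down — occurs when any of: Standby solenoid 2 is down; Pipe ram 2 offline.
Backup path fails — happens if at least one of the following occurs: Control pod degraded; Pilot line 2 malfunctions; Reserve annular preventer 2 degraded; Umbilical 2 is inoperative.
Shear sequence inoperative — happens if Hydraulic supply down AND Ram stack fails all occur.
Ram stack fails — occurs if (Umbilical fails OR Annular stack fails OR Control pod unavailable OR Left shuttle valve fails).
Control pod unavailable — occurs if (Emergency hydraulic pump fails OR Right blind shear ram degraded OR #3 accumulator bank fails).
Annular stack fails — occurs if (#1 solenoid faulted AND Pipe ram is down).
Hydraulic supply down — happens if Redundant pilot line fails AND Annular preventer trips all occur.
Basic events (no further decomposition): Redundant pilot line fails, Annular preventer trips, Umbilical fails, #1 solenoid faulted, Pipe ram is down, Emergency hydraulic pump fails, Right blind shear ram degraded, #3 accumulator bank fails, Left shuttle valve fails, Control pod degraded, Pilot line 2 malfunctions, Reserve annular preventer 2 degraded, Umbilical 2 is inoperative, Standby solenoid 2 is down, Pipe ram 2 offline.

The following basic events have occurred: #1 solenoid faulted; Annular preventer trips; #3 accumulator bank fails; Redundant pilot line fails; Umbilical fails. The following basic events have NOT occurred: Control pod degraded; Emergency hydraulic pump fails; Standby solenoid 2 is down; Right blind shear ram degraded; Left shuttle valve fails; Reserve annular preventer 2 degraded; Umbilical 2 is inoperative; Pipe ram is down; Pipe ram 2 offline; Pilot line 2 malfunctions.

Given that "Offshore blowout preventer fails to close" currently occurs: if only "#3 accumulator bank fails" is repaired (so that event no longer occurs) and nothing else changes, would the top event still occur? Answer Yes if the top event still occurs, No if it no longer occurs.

Yes

Counterfactual: set "#3 accumulator bank fails" to not occurred.
Hydraulic supply down [AND]: Redundant pilot line fails=occurs, Annular preventer trips=occurs → all inputs occur → occurs.
Annular stack fails [AND]: #1 solenoid faulted=occurs, Pipe ram is down=not → not all inputs occur → does not occur.
Control pod unavailable [OR]: Emergency hydraulic pump fails=not, Right blind shear ram degraded=not, #3 accumulator bank fails=not → no input occurs → does not occur.
Ram stack fails [OR]: Umbilical fails=occurs, Annular stack fails=not, Control pod unavailable=not, Left shuttle valve fails=not → at least one input occurs → occurs.
Shear sequence inoperative [AND]: Hydraulic supply down=occurs, Ram stack fails=occurs → all inputs occur → occurs.
Backup path fails [OR]: Control pod degraded=not, Pilot line 2 malfunctions=not, Reserve annular preventer 2 degraded=not, Umbilical 2 is inoperative=not → no input occurs → does not occur.
Hydraulic supply 2 down [OR]: Standby solenoid 2 is down=not, Pipe ram 2 offline=not → no input occurs → does not occur.
Offshore blowout preventer fails to close [OR]: Shear sequence inoperative=occurs, Backup path fails=not, Hydraulic supply 2 down=not → at least one input occurs → occurs.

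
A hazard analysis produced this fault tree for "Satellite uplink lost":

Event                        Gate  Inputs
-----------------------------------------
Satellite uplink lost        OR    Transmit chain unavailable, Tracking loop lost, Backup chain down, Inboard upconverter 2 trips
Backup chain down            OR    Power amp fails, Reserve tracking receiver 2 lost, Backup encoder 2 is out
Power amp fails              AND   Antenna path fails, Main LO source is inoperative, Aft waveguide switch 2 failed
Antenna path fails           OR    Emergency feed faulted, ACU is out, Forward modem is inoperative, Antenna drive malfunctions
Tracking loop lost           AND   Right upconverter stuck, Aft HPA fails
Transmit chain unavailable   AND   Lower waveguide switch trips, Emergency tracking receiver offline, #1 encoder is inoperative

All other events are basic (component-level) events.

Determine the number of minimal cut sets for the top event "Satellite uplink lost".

9

Transmit chain unavailable [AND]: one cut set from each child combined → 1 × 1 × 1 = 1 cut set(s).
Tracking loop lost [AND]: one cut set from each child combined → 1 × 1 = 1 cut set(s).
Antenna path fails [OR]: union of children's cut sets → 4 cut set(s).
Power amp fails [AND]: one cut set from each child combined → 4 × 1 × 1 = 4 cut set(s).
Backup chain down [OR]: union of children's cut sets → 6 cut set(s).
Satellite uplink lost [OR]: union of children's cut sets → 9 cut set(s).
Minimal cut sets: {#1 encoder is inoperative, Emergency tracking receiver offline, Lower waveguide switch trips}; {Aft HPA fails, Right upconverter stuck}; {Aft waveguide switch 2 failed, Emergency feed faulted, Main LO source is inoperative}; {ACU is out, Aft waveguide switch 2 failed, Main LO source is inoperative}; {Aft waveguide switch 2 failed, Forward modem is inoperative, Main LO source is inoperative}; {Aft waveguide switch 2 failed, Antenna drive malfunctions, Main LO source is inoperative}; {Reserve tracking receiver 2 lost}; {Backup encoder 2 is out}; {Inboard upconverter 2 trips}.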